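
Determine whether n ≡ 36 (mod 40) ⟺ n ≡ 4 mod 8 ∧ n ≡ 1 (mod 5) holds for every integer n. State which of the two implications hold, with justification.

Equivalent; both directions hold.

Forward direction. Suppose n ≡ 36 (mod 40); write n = 40j + 36. Since 8 ∣ 40, reducing mod 8 gives n ≡ 36 ≡ 4 (mod 8); since 5 ∣ 40, reducing mod 5 gives n ≡ 36 ≡ 1 (mod 5).

Converse. If n ≡ 4 (mod 8) and n ≡ 1 (mod 5), then by the Chinese remainder theorem n ≡ 36 (mod 40). This is exactly n ≡ 36 (mod 40).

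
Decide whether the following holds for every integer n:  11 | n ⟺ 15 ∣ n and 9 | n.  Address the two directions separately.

Forward direction. This fails: take n = 11. Certainly 11 ∣ 11, but 15 ∤ 11.

Converse. This fails: take n = 45. Both 15 ∣ 45 and 9 ∣ 45, yet 45 is not a multiple of 11 (since 45 = 4·11 + 1), so 11 ∤ 45.

Neither direction holds.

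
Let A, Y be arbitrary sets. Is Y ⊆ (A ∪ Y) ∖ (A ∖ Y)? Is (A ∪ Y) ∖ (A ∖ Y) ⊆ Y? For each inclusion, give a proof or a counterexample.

(⊆) Let x ∈ Y. Then either x ∈ Y and x ∉ A; or x ∈ A ∩ Y. In each case x ∈ (A ∪ Y) ∖ (A ∖ Y), so Y ⊆ (A ∪ Y) ∖ (A ∖ Y).

(⊇) Let x ∈ (A ∪ Y) ∖ (A ∖ Y). Then either x ∈ Y and x ∉ A; or x ∈ A ∩ Y. In each case x ∈ Y, so (A ∪ Y) ∖ (A ∖ Y) ⊆ Y.

The two sets are equal.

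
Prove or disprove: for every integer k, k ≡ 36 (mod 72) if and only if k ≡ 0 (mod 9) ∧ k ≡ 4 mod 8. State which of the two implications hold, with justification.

(⇒) Suppose k ≡ 36 (mod 72); write k = 72j + 36. Since 9 ∣ 72, reducing mod 9 gives k ≡ 36 ≡ 0 (mod 9); since 8 ∣ 72, reducing mod 8 gives k ≡ 36 ≡ 4 (mod 8).

(⇐) Conversely, if k ≡ 0 (mod 9) and k ≡ 4 (mod 8), then by the Chinese remainder theorem k ≡ 36 (mod 72). This is exactly k ≡ 36 (mod 72).

Both directions hold.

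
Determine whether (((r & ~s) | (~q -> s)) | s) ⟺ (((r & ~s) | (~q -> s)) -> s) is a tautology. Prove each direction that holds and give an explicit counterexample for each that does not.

(⟹) This fails. Under r = T, s = F, q = F, the left side is true but the right side is false.

(⟸) This fails. Under r = F, s = F, q = F, the left side is false but the right side is true.

(⇒) fails and (⇐) fails.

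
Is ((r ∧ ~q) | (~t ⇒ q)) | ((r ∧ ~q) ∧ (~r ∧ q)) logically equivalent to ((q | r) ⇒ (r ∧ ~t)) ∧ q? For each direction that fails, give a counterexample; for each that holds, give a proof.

Forward direction. This fails. Under r = T, q = F, t = F, the left side is true but the right side is false.

Converse. Assume the antecedent. If r is true, the consequent reduces to true regardless of the other variables. If r is false, the antecedent cannot hold. Either way the consequent holds.

Only the converse holds.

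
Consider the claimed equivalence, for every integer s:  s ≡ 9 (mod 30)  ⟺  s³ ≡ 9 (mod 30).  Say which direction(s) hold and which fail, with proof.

[⇒] Suppose s ≡ 9 (mod 30). Write s = 30j + 9. Then (30j + 9)³ = 27000j³ + 24300j² + 7290j + 729 = 30(900j³ + 810j² + 243j + 24) + 9, so s³ ≡ 9 (mod 30).

[⇐] Conversely, suppose s³ ≡ 9 (mod 30). The only residue r in {0, …, 29} with r³ ≡ 9 (mod 30) is r = 9, so s ≡ 9 (mod 30).

Equivalent; both directions hold.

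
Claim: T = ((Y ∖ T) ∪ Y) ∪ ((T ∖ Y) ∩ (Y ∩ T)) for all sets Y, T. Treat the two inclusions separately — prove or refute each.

(⟹) This inclusion fails. Take Y = ∅, T = {1}; then 1 ∈ T but 1 ∉ ((Y ∖ T) ∪ Y) ∪ ((T ∖ Y) ∩ (Y ∩ T)).

(⟸) This inclusion fails. Take Y = {1}, T = ∅; then 1 ∈ ((Y ∖ T) ∪ Y) ∪ ((T ∖ Y) ∩ (Y ∩ T)) but 1 ∉ T.

Neither inclusion holds.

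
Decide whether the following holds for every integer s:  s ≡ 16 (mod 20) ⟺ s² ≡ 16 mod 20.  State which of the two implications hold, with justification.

(⇐) This fails: take s = 4. Then 4² = 16 ≡ 16 (mod 20), yet 4 ≡ 4 (mod 20), not 16.

(⇒) Suppose s ≡ 16 (mod 20). Write s = 20j + 16. Then (20j + 16)² = 400j² + 640j + 256 = 20(20j² + 32j + 12) + 16, so s² ≡ 16 (mod 20).

Not equivalent: only (⇒) holds.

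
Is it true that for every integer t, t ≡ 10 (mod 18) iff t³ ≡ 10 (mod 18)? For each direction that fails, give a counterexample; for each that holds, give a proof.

The forward direction holds; the converse fails.

[⇒] Suppose t ≡ 10 (mod 18). Write t = 18j + 10. Then (18j + 10)³ = 5832j³ + 9720j² + 5400j + 1000 = 18(324j³ + 540j² + 300j + 55) + 10, so t³ ≡ 10 (mod 18).

[⇐] This fails: take t = 4. Then 4³ = 64 ≡ 10 (mod 18), yet 4 ≡ 4 (mod 18), not 10.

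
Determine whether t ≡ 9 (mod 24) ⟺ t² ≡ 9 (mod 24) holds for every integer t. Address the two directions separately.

Not equivalent: only (⇒) holds.

(⟸) This fails: take t = 3. Then 3² = 9 ≡ 9 (mod 24), yet 3 ≡ 3 (mod 24), not 9.

(⟹) Suppose t ≡ 9 (mod 24). Write t = 24j + 9. Then (24j + 9)² = 576j² + 432j + 81 = 24(24j² + 18j + 3) + 9, so t² ≡ 9 (mod 24).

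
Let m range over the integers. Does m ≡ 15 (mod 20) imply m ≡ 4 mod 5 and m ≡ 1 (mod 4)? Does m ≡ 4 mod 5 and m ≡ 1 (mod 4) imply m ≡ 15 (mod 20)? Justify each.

(⟹) This fails: m = 15 gives 15 ≡ 15 (mod 20) but 15 ≡ 0 (mod 5), so the conjunction on the right does not hold.

(⟸) This fails: m = 9 satisfies both congruences on the right (9 ≡ 4 mod 5 and 9 ≡ 1 mod 4) yet 9 ≡ 9 (mod 20), not 15.

(⇒) fails and (⇐) fails.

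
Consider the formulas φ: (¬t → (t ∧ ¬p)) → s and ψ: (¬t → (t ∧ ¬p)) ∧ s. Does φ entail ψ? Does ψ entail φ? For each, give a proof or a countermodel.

(→) This fails. Under t = F, s = F, p = F, the left side is true but the right side is false.

(←) Assume the antecedent. If t is true, the antecedent forces (t = T, s = T, p = F) or (t = T, s = T, p = T), and (¬t → (t ∧ ¬p)) → s holds there. If t is false, the antecedent cannot hold. Either way (¬t → (t ∧ ¬p)) → s holds.

Not equivalent: only (⇐) holds.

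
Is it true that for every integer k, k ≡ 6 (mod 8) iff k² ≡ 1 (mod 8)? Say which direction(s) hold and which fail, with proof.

[⇒] This fails: take k = 6. Then 6 ≡ 6 (mod 8), but 6² = 36 ≡ 4 (mod 8), not 1.

[⇐] This fails: take k = 1. Then 1² = 1 ≡ 1 (mod 8), yet 1 ≡ 1 (mod 8), not 6.

Both directions fail.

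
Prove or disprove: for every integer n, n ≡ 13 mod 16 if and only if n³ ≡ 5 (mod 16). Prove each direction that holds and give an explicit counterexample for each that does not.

[⇒] Suppose n ≡ 13 mod 16. Write n = 16j + 13. Then (16j + 13)³ = 4096j³ + 9984j² + 8112j + 2197 = 16(256j³ + 624j² + 507j + 137) + 5, so n³ ≡ 5 (mod 16).

[⇐] Conversely, suppose n³ ≡ 5 (mod 16). The only residue r in {0, …, 15} with r³ ≡ 5 (mod 16) is r = 13, so n ≡ 13 (mod 16).

Both directions hold.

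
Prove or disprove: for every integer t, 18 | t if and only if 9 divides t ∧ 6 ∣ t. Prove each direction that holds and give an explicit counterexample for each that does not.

The biconditional holds.

(⟹) If 18 ∣ t, write t = 18q. Since 18 = 2·9, t = 9·(2q), so 9 ∣ t; and since 18 = 3·6, t = 6·(3q), so 6 ∣ t.

(⟸) Suppose 9 ∣ t and 6 ∣ t. Any common multiple of 9 and 6 is a multiple of their lcm; here lcm(9, 6) = 9·6/gcd(9, 6) = 54/3 = 18, so 18 ∣ t.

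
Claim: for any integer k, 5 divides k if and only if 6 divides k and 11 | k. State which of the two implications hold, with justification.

Neither implication holds.

(→) This fails: take k = 5. Certainly 5 ∣ 5, but 6 ∤ 5.

(←) This fails: take k = 66. Both 6 ∣ 66 and 11 ∣ 66, yet 66 is not a multiple of 5 (since 66 = 13·5 + 1), so 5 ∤ 66.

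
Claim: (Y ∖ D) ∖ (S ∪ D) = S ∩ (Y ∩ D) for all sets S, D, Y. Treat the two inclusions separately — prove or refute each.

(⊆) fails and (⊇) fails.

Forward inclusion. This inclusion fails. Take S = ∅, D = ∅, Y = {1}; then 1 ∈ (Y ∖ D) ∖ (S ∪ D) but 1 ∉ S ∩ (Y ∩ D).

Reverse inclusion. This inclusion fails. Take S = {1}, D = {1}, Y = {1}; then 1 ∈ S ∩ (Y ∩ D) but 1 ∉ (Y ∖ D) ∖ (S ∪ D).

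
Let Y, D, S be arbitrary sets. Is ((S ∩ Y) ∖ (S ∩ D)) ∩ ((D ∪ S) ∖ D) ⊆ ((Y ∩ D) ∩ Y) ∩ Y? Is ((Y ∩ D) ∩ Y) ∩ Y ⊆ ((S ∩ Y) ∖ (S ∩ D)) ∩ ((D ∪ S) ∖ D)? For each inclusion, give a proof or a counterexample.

Both inclusions fail.

(⟹) This inclusion fails. Take Y = {1}, D = ∅, S = {1}; then 1 ∈ ((S ∩ Y) ∖ (S ∩ D)) ∩ ((D ∪ S) ∖ D) but 1 ∉ ((Y ∩ D) ∩ Y) ∩ Y.

(⟸) This inclusion fails. Take Y = {1}, D = {1}, S = ∅; then 1 ∈ ((Y ∩ D) ∩ Y) ∩ Y but 1 ∉ ((S ∩ Y) ∖ (S ∩ D)) ∩ ((D ∪ S) ∖ D).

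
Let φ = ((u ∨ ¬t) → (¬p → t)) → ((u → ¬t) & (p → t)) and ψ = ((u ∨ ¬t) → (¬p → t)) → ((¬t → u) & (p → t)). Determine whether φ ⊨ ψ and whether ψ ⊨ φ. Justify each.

(⟹) Assume the antecedent. If t is true, the consequent reduces to true regardless of the other variables. If t is false, the antecedent forces (t = F, u = F, p = F) or (t = F, u = T, p = F), and the consequent holds there. Either way the consequent holds.

(⟸) This fails. Under t = T, u = T, p = F, the left side is false but the right side is true.

The forward direction holds; the converse fails.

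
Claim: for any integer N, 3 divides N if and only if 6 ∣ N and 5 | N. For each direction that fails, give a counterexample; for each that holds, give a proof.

(⇒) This fails: take N = 3. Certainly 3 ∣ 3, but 6 ∤ 3.

(⇐) Suppose 6 ∣ N and 5 ∣ N. Any common multiple of 6 and 5 is a multiple of their lcm; here gcd(6, 5) = 1, so lcm(6, 5) = 6·5 = 30, so 30 ∣ N. Since 3 ∣ 30, it follows that 3 ∣ N.

Not equivalent: only (⇐) holds.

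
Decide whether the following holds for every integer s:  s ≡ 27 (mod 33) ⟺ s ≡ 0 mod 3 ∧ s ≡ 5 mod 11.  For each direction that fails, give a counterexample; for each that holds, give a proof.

Equivalent; both directions hold.

(⟹) Suppose s ≡ 27 (mod 33); write s = 33j + 27. Since 3 ∣ 33, reducing mod 3 gives s ≡ 27 ≡ 0 (mod 3); since 11 ∣ 33, reducing mod 11 gives s ≡ 27 ≡ 5 (mod 11).

(⟸) Conversely, if s ≡ 0 (mod 3) and s ≡ 5 (mod 11), then by the Chinese remainder theorem s ≡ 27 (mod 33). This is exactly s ≡ 27 (mod 33).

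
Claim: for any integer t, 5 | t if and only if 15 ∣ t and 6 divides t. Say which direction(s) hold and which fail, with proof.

(⟹) This fails: take t = 5. Certainly 5 ∣ 5, but 15 ∤ 5.

(⟸) Suppose 15 ∣ t and 6 ∣ t. Any common multiple of 15 and 6 is a multiple of their lcm; here lcm(15, 6) = 15·6/gcd(15, 6) = 90/3 = 30, so 30 ∣ t. Since 5 ∣ 30, it follows that 5 ∣ t.

Only the reverse direction holds.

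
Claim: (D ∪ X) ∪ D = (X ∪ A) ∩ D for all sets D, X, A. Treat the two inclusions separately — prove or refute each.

Forward inclusion. This inclusion fails. Take D = {1}, X = ∅, A = ∅; then 1 ∈ (D ∪ X) ∪ D but 1 ∉ (X ∪ A) ∩ D.

Reverse inclusion. Let x ∈ (X ∪ A) ∩ D. Then either x ∈ D ∩ X and x ∉ A; or x ∈ D ∩ A and x ∉ X; or x ∈ D ∩ X ∩ A. In each case x ∈ (D ∪ X) ∪ D, so (X ∪ A) ∩ D ⊆ (D ∪ X) ∪ D.

(⊆) fails; (⊇) holds.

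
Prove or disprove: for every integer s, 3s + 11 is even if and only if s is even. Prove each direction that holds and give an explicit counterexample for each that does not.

Both directions fail.

Forward direction. This fails: s = 1 gives 3s + 11 = 14, which is even, but 1 is odd, not even.

Converse. This also fails: s = 4 is even, but 3s + 11 = 23 is odd, not even.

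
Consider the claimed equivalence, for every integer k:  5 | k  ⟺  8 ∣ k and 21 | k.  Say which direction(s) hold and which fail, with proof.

Both directions fail.

Forward direction. This fails: take k = 5. Certainly 5 ∣ 5, but 8 ∤ 5.

Converse. This fails: take k = 168. Both 8 ∣ 168 and 21 ∣ 168, yet 168 is not a multiple of 5 (since 168 = 33·5 + 3), so 5 ∤ 168.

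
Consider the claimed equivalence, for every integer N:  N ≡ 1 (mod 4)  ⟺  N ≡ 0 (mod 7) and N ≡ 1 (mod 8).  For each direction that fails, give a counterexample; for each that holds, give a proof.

[⇒] This fails: N = 1 gives 1 ≡ 1 (mod 4) but 1 ≡ 1 (mod 7), so the conjunction on the right does not hold.

[⇐] Conversely, if N ≡ 0 (mod 7) and N ≡ 1 (mod 8), then by the Chinese remainder theorem N ≡ 49 (mod 56). Since 49 ≡ 1 (mod 4) and 4 ∣ 56, we get N ≡ 1 (mod 4).

Only the reverse direction holds.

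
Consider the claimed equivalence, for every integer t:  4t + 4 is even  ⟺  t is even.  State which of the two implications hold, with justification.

Not equivalent: only (⇐) holds.

Forward direction. This fails: take t = 1. Then 4t + 4 = 8, which is even, yet t = 1 is odd, not even.

Converse. Suppose t is even. Since 4 is even, 4t is even for every t, so 4t + 4 has the same parity as 4, which is even. Hence 4t + 4 is even.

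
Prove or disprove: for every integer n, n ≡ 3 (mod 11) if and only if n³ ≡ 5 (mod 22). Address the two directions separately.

Only the converse holds.

Forward direction. This fails: take n = 14. Then 14 ≡ 3 (mod 11), but 14³ = 2744 ≡ 16 (mod 22), not 5.

Converse. The residues r modulo 22 with r³ ≡ 5 (mod 22) are exactly {3}, and each is ≡ 3 (mod 11).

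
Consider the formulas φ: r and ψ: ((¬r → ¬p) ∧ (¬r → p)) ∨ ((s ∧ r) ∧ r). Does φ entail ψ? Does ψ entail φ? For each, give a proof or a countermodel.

The biconditional holds.

(←) Assume the antecedent. If p is true, the antecedent forces (p = T, r = T, s = F) or (p = T, r = T, s = T), and r holds there. If p is false, the antecedent forces (p = F, r = T, s = F) or (p = F, r = T, s = T), and r holds there. Either way r holds.

(→) Assume the antecedent. If p is true, the antecedent forces (p = T, r = T, s = F) or (p = T, r = T, s = T), and the consequent holds there. If p is false, the antecedent forces (p = F, r = T, s = F) or (p = F, r = T, s = T), and the consequent holds there. Either way the consequent holds.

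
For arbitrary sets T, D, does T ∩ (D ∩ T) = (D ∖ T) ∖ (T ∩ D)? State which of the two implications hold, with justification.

(⊆) This inclusion fails. Take T = {1}, D = {1}; then 1 ∈ T ∩ (D ∩ T) but 1 ∉ (D ∖ T) ∖ (T ∩ D).

(⊇) This inclusion fails. Take T = ∅, D = {1}; then 1 ∈ (D ∖ T) ∖ (T ∩ D) but 1 ∉ T ∩ (D ∩ T).

Neither inclusion holds.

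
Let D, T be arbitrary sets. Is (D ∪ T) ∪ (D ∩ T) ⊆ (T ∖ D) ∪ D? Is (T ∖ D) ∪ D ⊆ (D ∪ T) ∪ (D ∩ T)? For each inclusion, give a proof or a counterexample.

(⊆) Let x ∈ (D ∪ T) ∪ (D ∩ T). Then either x ∈ D and x ∉ T; or x ∈ T and x ∉ D; or x ∈ D ∩ T. In each case x ∈ (T ∖ D) ∪ D, so (D ∪ T) ∪ (D ∩ T) ⊆ (T ∖ D) ∪ D.

(⊇) Let x ∈ (T ∖ D) ∪ D. Then either x ∈ D and x ∉ T; or x ∈ T and x ∉ D; or x ∈ D ∩ T. In each case x ∈ (D ∪ T) ∪ (D ∩ T), so (T ∖ D) ∪ D ⊆ (D ∪ T) ∪ (D ∩ T).

Both inclusions hold; the sets are equal.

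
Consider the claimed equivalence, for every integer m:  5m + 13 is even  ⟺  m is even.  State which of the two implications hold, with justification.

Neither direction holds.

(⟹) This fails: m = 5 gives 5m + 13 = 38, which is even, but 5 is odd, not even.

(⟸) This also fails: m = 6 is even, but 5m + 13 = 43 is odd, not even.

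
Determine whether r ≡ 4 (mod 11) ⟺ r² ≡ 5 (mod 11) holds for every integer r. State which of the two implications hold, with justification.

(⟹) Suppose r ≡ 4 (mod 11). Write r = 11j + 4. Then (11j + 4)² = 121j² + 88j + 16 = 11(11j² + 8j + 1) + 5, so r² ≡ 5 (mod 11).

(⟸) This fails: take r = 7. Then 7² = 49 ≡ 5 (mod 11), yet 7 ≡ 7 (mod 11), not 4.

(⇒) holds; (⇐) fails.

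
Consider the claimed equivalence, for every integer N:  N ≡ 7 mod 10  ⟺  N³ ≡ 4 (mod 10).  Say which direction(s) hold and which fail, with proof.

(⟹) This fails: take N = 7. Then 7 ≡ 7 (mod 10), but 7³ = 343 ≡ 3 (mod 10), not 4.

(⟸) This fails: take N = 4. Then 4³ = 64 ≡ 4 (mod 10), yet 4 ≡ 4 (mod 10), not 7.

Neither implication holds.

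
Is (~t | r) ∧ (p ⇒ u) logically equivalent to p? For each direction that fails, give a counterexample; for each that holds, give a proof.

Neither direction holds.

(⇒) This fails. Under p = F, t = F, r = F, u = F, the left side is true but the right side is false.

(⇐) This fails. Under p = T, t = F, r = F, u = F, the left side is false but the right side is true.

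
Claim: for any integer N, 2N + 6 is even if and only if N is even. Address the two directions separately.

Forward direction. This fails: take N = 3. Then 2N + 6 = 12, which is even, yet N = 3 is odd, not even.

Converse. Suppose N is even. Since 2 is even, 2N is even for every N, so 2N + 6 has the same parity as 6, which is even. Hence 2N + 6 is even.

Only the reverse direction holds.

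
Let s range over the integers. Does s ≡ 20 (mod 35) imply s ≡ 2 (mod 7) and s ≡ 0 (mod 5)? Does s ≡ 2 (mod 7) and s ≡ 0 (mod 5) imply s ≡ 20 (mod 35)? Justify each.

Both directions fail.

(⟹) This fails: s = 20 gives 20 ≡ 20 (mod 35) but 20 ≡ 6 (mod 7), so the conjunction on the right does not hold.

(⟸) This fails: s = 30 satisfies both congruences on the right (30 ≡ 2 mod 7 and 30 ≡ 0 mod 5) yet 30 ≡ 30 (mod 35), not 20.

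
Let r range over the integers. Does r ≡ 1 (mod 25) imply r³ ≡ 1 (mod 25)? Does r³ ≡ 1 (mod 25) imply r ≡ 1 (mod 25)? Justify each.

[⇒] Suppose r ≡ 1 (mod 25). Write r = 25j + 1. Then (25j + 1)³ = 15625j³ + 1875j² + 75j + 1 = 25(625j³ + 75j² + 3j) + 1, so r³ ≡ 1 (mod 25).

[⇐] Conversely, suppose r³ ≡ 1 (mod 25). The only residue r in {0, …, 24} with r³ ≡ 1 (mod 25) is r = 1, so r ≡ 1 (mod 25).

Equivalent; both directions hold.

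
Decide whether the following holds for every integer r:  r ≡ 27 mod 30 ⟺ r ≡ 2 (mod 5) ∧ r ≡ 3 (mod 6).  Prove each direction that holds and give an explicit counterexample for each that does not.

[⇒] Suppose r ≡ 27 (mod 30); write r = 30j + 27. Since 5 ∣ 30, reducing mod 5 gives r ≡ 27 ≡ 2 (mod 5); since 6 ∣ 30, reducing mod 6 gives r ≡ 27 ≡ 3 (mod 6).

[⇐] Conversely, if r ≡ 2 (mod 5) and r ≡ 3 (mod 6), then by the Chinese remainder theorem r ≡ 27 (mod 30). This is exactly r ≡ 27 (mod 30).

Equivalent; both directions hold.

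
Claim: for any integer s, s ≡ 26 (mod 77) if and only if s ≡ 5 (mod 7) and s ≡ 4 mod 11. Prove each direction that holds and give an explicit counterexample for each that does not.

The biconditional holds.

Forward direction. Suppose s ≡ 26 (mod 77); write s = 77j + 26. Since 7 ∣ 77, reducing mod 7 gives s ≡ 26 ≡ 5 (mod 7); since 11 ∣ 77, reducing mod 11 gives s ≡ 26 ≡ 4 (mod 11).

Converse. If s ≡ 5 (mod 7) and s ≡ 4 (mod 11), then by the Chinese remainder theorem s ≡ 26 (mod 77). This is exactly s ≡ 26 (mod 77).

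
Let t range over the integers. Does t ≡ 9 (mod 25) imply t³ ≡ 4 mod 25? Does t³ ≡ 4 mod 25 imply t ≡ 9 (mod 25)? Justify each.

Both directions hold; the statement is true.

(⇒) Suppose t ≡ 9 (mod 25). Write t = 25j + 9. Then (25j + 9)³ = 15625j³ + 16875j² + 6075j + 729 = 25(625j³ + 675j² + 243j + 29) + 4, so t³ ≡ 4 (mod 25).

(⇐) Conversely, suppose t³ ≡ 4 (mod 25). The only residue r in {0, …, 24} with r³ ≡ 4 (mod 25) is r = 9, so t ≡ 9 (mod 25).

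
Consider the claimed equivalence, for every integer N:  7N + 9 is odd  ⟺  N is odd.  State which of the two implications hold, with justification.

(⇒) fails and (⇐) fails.

(⇒) This fails: N = 4 gives 7N + 9 = 37, which is odd, but 4 is even, not odd.

(⇐) This also fails: N = 1 is odd, but 7N + 9 = 16 is even, not odd.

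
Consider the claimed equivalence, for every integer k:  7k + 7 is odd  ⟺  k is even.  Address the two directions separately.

Forward direction. Suppose 7k + 7 is odd. Since 7 is odd, 7k and k have the same parity, so 7k + 7 ≡ k + 7 (mod 2). As 7 is odd, 7k + 7 is odd exactly when k is even. Thus k is even.

Converse. Suppose k is even; write k = 2j. Then 7k + 7 = 7·(2j) + 7 = 2·7j + 7, which is odd.

Both implications hold.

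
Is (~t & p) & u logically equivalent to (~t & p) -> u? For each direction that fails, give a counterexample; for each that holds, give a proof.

[⇒] Assume the antecedent. If t is true, the antecedent cannot hold. If t is false, the antecedent forces (t = F, u = T, p = T), and (~t & p) -> u holds there. Either way (~t & p) -> u holds.

[⇐] This fails. Under t = F, u = F, p = F, the left side is false but the right side is true.

Only the forward direction holds.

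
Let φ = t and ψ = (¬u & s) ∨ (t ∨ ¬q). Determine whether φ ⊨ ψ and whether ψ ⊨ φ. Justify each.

Only the forward direction holds.

[⇒] Assume the antecedent. If t is true, (¬u & s) ∨ (t ∨ ¬q) reduces to true regardless of the other variables. If t is false, the antecedent cannot hold. Either way (¬u & s) ∨ (t ∨ ¬q) holds.

[⇐] This fails. Under s = F, u = F, t = F, q = F, the left side is false but the right side is true.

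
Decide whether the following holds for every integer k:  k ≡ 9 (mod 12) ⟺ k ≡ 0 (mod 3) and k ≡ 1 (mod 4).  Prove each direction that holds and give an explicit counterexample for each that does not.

Both directions hold.

(⇒) Suppose k ≡ 9 (mod 12); write k = 12j + 9. Since 3 ∣ 12, reducing mod 3 gives k ≡ 9 ≡ 0 (mod 3); since 4 ∣ 12, reducing mod 4 gives k ≡ 9 ≡ 1 (mod 4).

(⇐) Conversely, if k ≡ 0 (mod 3) and k ≡ 1 (mod 4), then by the Chinese remainder theorem k ≡ 9 (mod 12). This is exactly k ≡ 9 (mod 12).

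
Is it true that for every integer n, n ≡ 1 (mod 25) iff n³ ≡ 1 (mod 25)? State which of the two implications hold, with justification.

Equivalent; both directions hold.

(⇒) Suppose n ≡ 1 (mod 25). Write n = 25j + 1. Then (25j + 1)³ = 15625j³ + 1875j² + 75j + 1 = 25(625j³ + 75j² + 3j) + 1, so n³ ≡ 1 (mod 25).

(⇐) Conversely, suppose n³ ≡ 1 (mod 25). The only residue r in {0, …, 24} with r³ ≡ 1 (mod 25) is r = 1, so n ≡ 1 (mod 25).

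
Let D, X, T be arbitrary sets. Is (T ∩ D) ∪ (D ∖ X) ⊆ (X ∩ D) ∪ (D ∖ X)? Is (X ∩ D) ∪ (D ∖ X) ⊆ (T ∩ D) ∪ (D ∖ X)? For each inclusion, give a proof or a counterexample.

The sets are not equal: only the forward inclusion holds.

(⊆) Let x ∈ (T ∩ D) ∪ (D ∖ X). Then either x ∈ D and x ∉ X, T; or x ∈ D ∩ T and x ∉ X; or x ∈ D ∩ X ∩ T. In each case x ∈ (X ∩ D) ∪ (D ∖ X), so (T ∩ D) ∪ (D ∖ X) ⊆ (X ∩ D) ∪ (D ∖ X).

(⊇) This inclusion fails. Take D = {1}, X = {1}, T = ∅; then 1 ∈ (X ∩ D) ∪ (D ∖ X) but 1 ∉ (T ∩ D) ∪ (D ∖ X).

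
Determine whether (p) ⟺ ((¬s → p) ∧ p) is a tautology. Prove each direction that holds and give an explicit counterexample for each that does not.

The biconditional holds.

(→) Assume the antecedent. If p is true, (¬s → p) ∧ p reduces to true regardless of the other variables. If p is false, the antecedent cannot hold. Either way (¬s → p) ∧ p holds.

(←) Assume the antecedent. If p is true, p reduces to true regardless of the other variables. If p is false, the antecedent cannot hold. Either way p holds.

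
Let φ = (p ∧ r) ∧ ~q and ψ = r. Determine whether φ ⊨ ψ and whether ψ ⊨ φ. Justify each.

Not equivalent: only (⇒) holds.

(⇒) Assume the antecedent. If q is true, the antecedent cannot hold. If q is false, the antecedent forces (q = F, r = T, p = T), and r holds there. Either way r holds.

(⇐) This fails. Under q = F, r = T, p = F, the left side is false but the right side is true.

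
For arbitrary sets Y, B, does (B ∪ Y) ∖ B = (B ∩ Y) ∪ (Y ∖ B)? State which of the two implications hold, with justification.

Only the forward inclusion holds.

(⟸) This inclusion fails. Take Y = {1}, B = {1}; then 1 ∈ (B ∩ Y) ∪ (Y ∖ B) but 1 ∉ (B ∪ Y) ∖ B.

(⟹) Let x ∈ (B ∪ Y) ∖ B. Then x ∈ Y and x ∉ B, from which x ∈ (B ∩ Y) ∪ (Y ∖ B).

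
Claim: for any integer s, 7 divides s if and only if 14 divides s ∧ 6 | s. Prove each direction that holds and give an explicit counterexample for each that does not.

Not equivalent: only (⇐) holds.

(⇐) Suppose 14 ∣ s and 6 ∣ s. Any common multiple of 14 and 6 is a multiple of their lcm; here lcm(14, 6) = 14·6/gcd(14, 6) = 84/2 = 42, so 42 ∣ s. Since 7 ∣ 42, it follows that 7 ∣ s.

(⇒) This fails: take s = 7. Certainly 7 ∣ 7, but 14 ∤ 7.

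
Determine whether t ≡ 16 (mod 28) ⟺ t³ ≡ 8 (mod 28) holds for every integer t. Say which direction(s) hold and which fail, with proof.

(⇒) Suppose t ≡ 16 (mod 28). Write t = 28j + 16. Then (28j + 16)³ = 21952j³ + 37632j² + 21504j + 4096 = 28(784j³ + 1344j² + 768j + 146) + 8, so t³ ≡ 8 (mod 28).

(⇐) This fails: take t = 2. Then 2³ = 8 ≡ 8 (mod 28), yet 2 ≡ 2 (mod 28), not 16.

(⇒) holds; (⇐) fails.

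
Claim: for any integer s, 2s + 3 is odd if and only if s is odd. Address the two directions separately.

Only the reverse direction holds.

Forward direction. This fails: take s = 6. Then 2s + 3 = 15, which is odd, yet s = 6 is even, not odd.

Converse. Suppose s is odd. Since 2 is even, 2s is even for every s, so 2s + 3 has the same parity as 3, which is odd. Hence 2s + 3 is odd.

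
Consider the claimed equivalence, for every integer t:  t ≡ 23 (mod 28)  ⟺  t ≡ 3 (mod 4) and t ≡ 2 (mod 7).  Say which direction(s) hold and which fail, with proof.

Converse. If t ≡ 3 (mod 4) and t ≡ 2 (mod 7), then by the Chinese remainder theorem t ≡ 23 (mod 28). This is exactly t ≡ 23 (mod 28).

Forward direction. Suppose t ≡ 23 (mod 28); write t = 28j + 23. Since 4 ∣ 28, reducing mod 4 gives t ≡ 23 ≡ 3 (mod 4); since 7 ∣ 28, reducing mod 7 gives t ≡ 23 ≡ 2 (mod 7).

Both directions hold; the statement is true.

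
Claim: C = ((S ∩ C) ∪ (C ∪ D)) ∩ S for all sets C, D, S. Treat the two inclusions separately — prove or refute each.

Forward inclusion. This inclusion fails. Take C = {1}, D = ∅, S = ∅; then 1 ∈ C but 1 ∉ ((S ∩ C) ∪ (C ∪ D)) ∩ S.

Reverse inclusion. This inclusion fails. Take C = ∅, D = {1}, S = {1}; then 1 ∈ ((S ∩ C) ∪ (C ∪ D)) ∩ S but 1 ∉ C.

(⊆) fails and (⊇) fails.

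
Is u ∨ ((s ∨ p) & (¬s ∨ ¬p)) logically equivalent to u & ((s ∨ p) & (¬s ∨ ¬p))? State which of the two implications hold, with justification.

(⇐) Assume the antecedent. If u is true, u ∨ ((s ∨ p) & (¬s ∨ ¬p)) reduces to true regardless of the other variables. If u is false, the antecedent cannot hold. Either way u ∨ ((s ∨ p) & (¬s ∨ ¬p)) holds.

(⇒) This fails. Under u = T, s = F, p = F, the left side is true but the right side is false.

(⇒) fails; (⇐) holds.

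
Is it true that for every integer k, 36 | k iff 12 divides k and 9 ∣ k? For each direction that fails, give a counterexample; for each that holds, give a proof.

Both directions hold.

(⟹) If 36 ∣ k, write k = 36q. Since 36 = 3·12, k = 12·(3q), so 12 ∣ k; and since 36 = 4·9, k = 9·(4q), so 9 ∣ k.

(⟸) Suppose 12 ∣ k and 9 ∣ k. Any common multiple of 12 and 9 is a multiple of their lcm; here lcm(12, 9) = 12·9/gcd(12, 9) = 108/3 = 36, so 36 ∣ k.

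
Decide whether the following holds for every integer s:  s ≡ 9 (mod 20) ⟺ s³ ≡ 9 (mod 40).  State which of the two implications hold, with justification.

Not equivalent: only (⇐) holds.

(⟹) This fails: take s = 29. Then 29 ≡ 9 (mod 20), but 29³ = 24389 ≡ 29 (mod 40), not 9.

(⟸) Conversely, the residues r modulo 40 with r³ ≡ 9 (mod 40) are exactly {9}, and each is ≡ 9 (mod 20).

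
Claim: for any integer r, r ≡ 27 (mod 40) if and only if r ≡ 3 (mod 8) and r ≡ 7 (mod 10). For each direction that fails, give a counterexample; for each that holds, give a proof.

[⇒] Suppose r ≡ 27 (mod 40); write r = 40j + 27. Since 8 ∣ 40, reducing mod 8 gives r ≡ 27 ≡ 3 (mod 8); since 10 ∣ 40, reducing mod 10 gives r ≡ 27 ≡ 7 (mod 10).

[⇐] Conversely, if r ≡ 3 (mod 8) and r ≡ 7 (mod 10), then by the Chinese remainder theorem r ≡ 27 (mod 40). This is exactly r ≡ 27 (mod 40).

Both directions hold; the statement is true.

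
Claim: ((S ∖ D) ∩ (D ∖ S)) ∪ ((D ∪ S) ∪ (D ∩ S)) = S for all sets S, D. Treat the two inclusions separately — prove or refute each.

Reverse inclusion. Let x ∈ S. Then either x ∈ S and x ∉ D; or x ∈ S ∩ D. In each case x ∈ ((S ∖ D) ∩ (D ∖ S)) ∪ ((D ∪ S) ∪ (D ∩ S)), so S ⊆ ((S ∖ D) ∩ (D ∖ S)) ∪ ((D ∪ S) ∪ (D ∩ S)).

Forward inclusion. This inclusion fails. Take S = ∅, D = {1}; then 1 ∈ ((S ∖ D) ∩ (D ∖ S)) ∪ ((D ∪ S) ∪ (D ∩ S)) but 1 ∉ S.

Only the reverse inclusion holds.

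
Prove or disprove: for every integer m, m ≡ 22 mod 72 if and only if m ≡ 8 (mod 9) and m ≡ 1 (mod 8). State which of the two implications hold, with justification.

Neither direction holds.

(⇒) This fails: m = 22 gives 22 ≡ 22 (mod 72) but 22 ≡ 4 (mod 9), so the conjunction on the right does not hold.

(⇐) This fails: m = 17 satisfies both congruences on the right (17 ≡ 8 mod 9 and 17 ≡ 1 mod 8) yet 17 ≡ 17 (mod 72), not 22.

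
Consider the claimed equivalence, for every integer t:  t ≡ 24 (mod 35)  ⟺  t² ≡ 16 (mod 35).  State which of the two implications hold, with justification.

(⇒) holds; (⇐) fails.

(⇒) Suppose t ≡ 24 (mod 35). Write t = 35j + 24. Then (35j + 24)² = 1225j² + 1680j + 576 = 35(35j² + 48j + 16) + 16, so t² ≡ 16 (mod 35).

(⇐) This fails: take t = 4. Then 4² = 16 ≡ 16 (mod 35), yet 4 ≡ 4 (mod 35), not 24.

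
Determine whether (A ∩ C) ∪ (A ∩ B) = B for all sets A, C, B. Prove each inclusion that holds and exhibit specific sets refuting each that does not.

(⟹) This inclusion fails. Take A = {1}, C = {1}, B = ∅; then 1 ∈ (A ∩ C) ∪ (A ∩ B) but 1 ∉ B.

(⟸) This inclusion fails. Take A = ∅, C = ∅, B = {1}; then 1 ∈ B but 1 ∉ (A ∩ C) ∪ (A ∩ B).

(⊆) fails and (⊇) fails.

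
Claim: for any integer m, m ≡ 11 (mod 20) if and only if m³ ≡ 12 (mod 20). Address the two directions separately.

[⇒] This fails: take m = 11. Then 11 ≡ 11 (mod 20), but 11³ = 1331 ≡ 11 (mod 20), not 12.

[⇐] This fails: take m = 8. Then 8³ = 512 ≡ 12 (mod 20), yet 8 ≡ 8 (mod 20), not 11.

Neither direction holds.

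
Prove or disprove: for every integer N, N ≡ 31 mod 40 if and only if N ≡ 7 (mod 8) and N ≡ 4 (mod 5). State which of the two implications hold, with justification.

(⇒) This fails: N = 31 gives 31 ≡ 31 (mod 40) but 31 ≡ 1 (mod 5), so the conjunction on the right does not hold.

(⇐) This fails: N = 39 satisfies both congruences on the right (39 ≡ 7 mod 8 and 39 ≡ 4 mod 5) yet 39 ≡ 39 (mod 40), not 31.

Neither implication holds.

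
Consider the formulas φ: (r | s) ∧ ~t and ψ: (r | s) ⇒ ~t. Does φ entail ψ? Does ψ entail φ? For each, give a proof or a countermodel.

The forward direction holds; the converse fails.

(⟹) Assume the antecedent. If s is true, the antecedent forces (s = T, t = F, r = F) or (s = T, t = F, r = T), and (r | s) ⇒ ~t holds there. If s is false, the antecedent forces (s = F, t = F, r = T), and (r | s) ⇒ ~t holds there. Either way (r | s) ⇒ ~t holds.

(⟸) This fails. Under s = F, t = F, r = F, the left side is false but the right side is true.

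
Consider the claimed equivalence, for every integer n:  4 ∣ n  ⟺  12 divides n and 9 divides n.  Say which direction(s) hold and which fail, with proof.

The forward direction fails; the converse holds.

[⇒] This fails: take n = 4. Certainly 4 ∣ 4, but 12 ∤ 4.

[⇐] Suppose 12 ∣ n and 9 ∣ n. Any common multiple of 12 and 9 is a multiple of their lcm; here lcm(12, 9) = 12·9/gcd(12, 9) = 108/3 = 36, so 36 ∣ n. Since 4 ∣ 36, it follows that 4 ∣ n.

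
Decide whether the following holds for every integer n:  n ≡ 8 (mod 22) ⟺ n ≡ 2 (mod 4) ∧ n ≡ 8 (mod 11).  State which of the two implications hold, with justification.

Only the reverse direction holds.

Forward direction. This fails: n = 8 gives 8 ≡ 8 (mod 22) but 8 ≡ 0 (mod 4), so the conjunction on the right does not hold.

Converse. If n ≡ 2 (mod 4) and n ≡ 8 (mod 11), then by the Chinese remainder theorem n ≡ 30 (mod 44). Since 30 ≡ 8 (mod 22) and 22 ∣ 44, we get n ≡ 8 (mod 22).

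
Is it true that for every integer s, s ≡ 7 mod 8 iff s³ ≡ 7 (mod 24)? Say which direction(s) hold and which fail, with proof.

(⟸) The residues r modulo 24 with r³ ≡ 7 (mod 24) are exactly {7}, and each is ≡ 7 (mod 8).

(⟹) This fails: take s = 15. Then 15 ≡ 7 (mod 8), but 15³ = 3375 ≡ 15 (mod 24), not 7.

(⇒) fails; (⇐) holds.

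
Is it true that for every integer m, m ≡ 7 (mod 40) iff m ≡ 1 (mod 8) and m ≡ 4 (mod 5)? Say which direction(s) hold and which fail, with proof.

(→) This fails: m = 7 gives 7 ≡ 7 (mod 40) but 7 ≡ 7 (mod 8), so the conjunction on the right does not hold.

(←) This fails: m = 9 satisfies both congruences on the right (9 ≡ 1 mod 8 and 9 ≡ 4 mod 5) yet 9 ≡ 9 (mod 40), not 7.

Neither implication holds.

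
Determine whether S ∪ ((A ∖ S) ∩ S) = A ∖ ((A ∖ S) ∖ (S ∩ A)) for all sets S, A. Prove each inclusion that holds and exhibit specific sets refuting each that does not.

(⊇) Let x ∈ A ∖ ((A ∖ S) ∖ (S ∩ A)). Then x ∈ S ∩ A, from which x ∈ S ∪ ((A ∖ S) ∩ S).

(⊆) This inclusion fails. Take S = {1}, A = ∅; then 1 ∈ S ∪ ((A ∖ S) ∩ S) but 1 ∉ A ∖ ((A ∖ S) ∖ (S ∩ A)).

The sets are not equal: only the reverse inclusion holds.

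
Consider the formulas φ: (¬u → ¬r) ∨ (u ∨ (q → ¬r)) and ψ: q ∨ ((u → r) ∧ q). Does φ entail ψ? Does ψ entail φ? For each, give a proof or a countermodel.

Neither direction holds.

(⇒) This fails. Under r = F, u = F, q = F, the left side is true but the right side is false.

(⇐) This fails. Under r = T, u = F, q = T, the left side is false but the right side is true.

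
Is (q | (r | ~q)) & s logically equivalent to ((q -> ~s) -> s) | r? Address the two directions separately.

Forward direction. Assume the antecedent. If s is true, ((q -> ~s) -> s) | r reduces to true regardless of the other variables. If s is false, the antecedent cannot hold. Either way ((q -> ~s) -> s) | r holds.

Converse. This fails. Under s = F, q = F, r = T, the left side is false but the right side is true.

Not equivalent: only (⇒) holds.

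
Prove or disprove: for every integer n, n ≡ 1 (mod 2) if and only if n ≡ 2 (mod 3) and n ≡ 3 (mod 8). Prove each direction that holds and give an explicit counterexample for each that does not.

[⇒] This fails: n = 1 gives 1 ≡ 1 (mod 2) but 1 ≡ 1 (mod 3), so the conjunction on the right does not hold.

[⇐] Conversely, if n ≡ 2 (mod 3) and n ≡ 3 (mod 8), then by the Chinese remainder theorem n ≡ 11 (mod 24). Since 11 ≡ 1 (mod 2) and 2 ∣ 24, we get n ≡ 1 (mod 2).

Not equivalent: only (⇐) holds.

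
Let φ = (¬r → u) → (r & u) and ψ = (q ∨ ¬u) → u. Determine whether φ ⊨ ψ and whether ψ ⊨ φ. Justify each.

(⇒) fails and (⇐) fails.

(⇒) This fails. Under q = F, u = F, r = F, the left side is true but the right side is false.

(⇐) This fails. Under q = F, u = T, r = F, the left side is false but the right side is true.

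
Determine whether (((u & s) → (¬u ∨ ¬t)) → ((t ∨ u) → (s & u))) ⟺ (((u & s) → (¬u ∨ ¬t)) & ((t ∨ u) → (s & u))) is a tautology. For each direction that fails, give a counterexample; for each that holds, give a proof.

The forward direction fails; the converse holds.

(→) This fails. Under u = T, t = T, s = T, the left side is true but the right side is false.

(←) Assume the antecedent. If u is true, the antecedent forces (u = T, t = F, s = T), and the consequent holds there. If u is false, the antecedent forces (u = F, t = F, s = F) or (u = F, t = F, s = T), and the consequent holds there. Either way the consequent holds.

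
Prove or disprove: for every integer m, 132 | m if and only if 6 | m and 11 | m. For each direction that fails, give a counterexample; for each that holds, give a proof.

Not equivalent: only (⇒) holds.

(→) If 132 ∣ m, write m = 132q. Since 132 = 22·6, m = 6·(22q), so 6 ∣ m; and since 132 = 12·11, m = 11·(12q), so 11 ∣ m.

(←) This fails: take m = 66. Both 6 ∣ 66 and 11 ∣ 66, yet 66 is not a multiple of 132 (since 66 = 0·132 + 66), so 132 ∤ 66.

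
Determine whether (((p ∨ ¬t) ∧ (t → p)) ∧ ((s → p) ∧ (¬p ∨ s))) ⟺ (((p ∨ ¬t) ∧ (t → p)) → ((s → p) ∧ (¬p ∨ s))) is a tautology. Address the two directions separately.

Only the forward implication holds.

[⇒] Assume the antecedent. If s is true, the antecedent forces (s = T, p = T, t = F) or (s = T, p = T, t = T), and the consequent holds there. If s is false, the antecedent forces (s = F, p = F, t = F), and the consequent holds there. Either way the consequent holds.

[⇐] This fails. Under s = F, p = F, t = T, the left side is false but the right side is true.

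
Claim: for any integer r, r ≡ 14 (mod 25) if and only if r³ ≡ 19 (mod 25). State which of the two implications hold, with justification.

Both directions hold; the statement is true.

Forward direction. Suppose r ≡ 14 (mod 25). Write r = 25j + 14. Then (25j + 14)³ = 15625j³ + 26250j² + 14700j + 2744 = 25(625j³ + 1050j² + 588j + 109) + 19, so r³ ≡ 19 (mod 25).

Converse. Suppose r³ ≡ 19 (mod 25). The only residue r in {0, …, 24} with r³ ≡ 19 (mod 25) is r = 14, so r ≡ 14 (mod 25).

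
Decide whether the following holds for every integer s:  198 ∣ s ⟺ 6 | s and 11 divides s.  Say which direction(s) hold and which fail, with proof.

(⇒) If 198 ∣ s, write s = 198q. Since 198 = 33·6, s = 6·(33q), so 6 ∣ s; and since 198 = 18·11, s = 11·(18q), so 11 ∣ s.

(⇐) This fails: take s = 66. Both 6 ∣ 66 and 11 ∣ 66, yet 66 is not a multiple of 198 (since 66 = 0·198 + 66), so 198 ∤ 66.

Only the forward implication holds.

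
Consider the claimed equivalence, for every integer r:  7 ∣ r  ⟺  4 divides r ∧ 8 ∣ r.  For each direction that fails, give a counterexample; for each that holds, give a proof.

Forward direction. This fails: take r = 7. Certainly 7 ∣ 7, but 4 ∤ 7.

Converse. This fails: take r = 8. Both 4 ∣ 8 and 8 ∣ 8, yet 8 is not a multiple of 7 (since 8 = 1·7 + 1), so 7 ∤ 8.

(⇒) fails and (⇐) fails.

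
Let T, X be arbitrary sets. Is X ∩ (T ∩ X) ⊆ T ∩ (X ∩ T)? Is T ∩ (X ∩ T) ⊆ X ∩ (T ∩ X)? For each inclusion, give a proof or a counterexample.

Forward inclusion. Let x ∈ X ∩ (T ∩ X). Then x ∈ T ∩ X, from which x ∈ T ∩ (X ∩ T).

Reverse inclusion. Let x ∈ T ∩ (X ∩ T). Then x ∈ T ∩ X, from which x ∈ X ∩ (T ∩ X).

Both inclusions hold.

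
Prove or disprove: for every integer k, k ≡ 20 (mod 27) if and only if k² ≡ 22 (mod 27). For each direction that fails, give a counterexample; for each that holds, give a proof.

(⟹) Suppose k ≡ 20 (mod 27). Write k = 27j + 20. Then (27j + 20)² = 729j² + 1080j + 400 = 27(27j² + 40j + 14) + 22, so k² ≡ 22 (mod 27).

(⟸) This fails: take k = 7. Then 7² = 49 ≡ 22 (mod 27), yet 7 ≡ 7 (mod 27), not 20.

The forward direction holds; the converse fails.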